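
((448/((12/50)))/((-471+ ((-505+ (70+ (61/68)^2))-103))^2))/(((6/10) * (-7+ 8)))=3421020160/1117710770967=0.00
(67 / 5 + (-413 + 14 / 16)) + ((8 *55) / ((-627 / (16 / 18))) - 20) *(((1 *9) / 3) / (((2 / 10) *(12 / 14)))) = -15587837 / 20520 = -759.64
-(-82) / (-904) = -41 / 452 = -0.09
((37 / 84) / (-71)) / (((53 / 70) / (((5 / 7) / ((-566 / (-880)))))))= -203500 / 22363509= -0.01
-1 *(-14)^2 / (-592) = 49 / 148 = 0.33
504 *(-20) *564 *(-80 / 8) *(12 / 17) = 682214400 / 17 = 40130258.82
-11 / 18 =-0.61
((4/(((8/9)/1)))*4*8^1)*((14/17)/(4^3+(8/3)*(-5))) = 756/323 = 2.34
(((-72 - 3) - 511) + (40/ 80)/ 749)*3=-2633481/ 1498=-1758.00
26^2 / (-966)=-0.70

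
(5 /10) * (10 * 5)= 25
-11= -11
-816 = -816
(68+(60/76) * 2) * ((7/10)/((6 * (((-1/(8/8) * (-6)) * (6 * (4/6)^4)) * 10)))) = 0.11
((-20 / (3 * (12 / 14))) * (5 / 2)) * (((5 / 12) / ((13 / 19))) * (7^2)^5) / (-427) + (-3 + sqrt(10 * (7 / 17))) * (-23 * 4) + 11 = 670903296203 / 85644 -92 * sqrt(1190) / 17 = 7833442.01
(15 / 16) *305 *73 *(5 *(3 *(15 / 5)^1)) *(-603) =-9062411625 / 16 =-566400726.56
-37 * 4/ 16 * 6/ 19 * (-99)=10989/ 38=289.18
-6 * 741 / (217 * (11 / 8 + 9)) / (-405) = 0.00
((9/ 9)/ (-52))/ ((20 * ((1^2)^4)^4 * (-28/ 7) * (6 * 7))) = 1/ 174720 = 0.00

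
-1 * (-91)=91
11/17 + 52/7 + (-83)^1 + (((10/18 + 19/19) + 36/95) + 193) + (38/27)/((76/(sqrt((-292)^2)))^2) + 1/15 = 42993152/305235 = 140.85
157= 157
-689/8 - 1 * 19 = -841/8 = -105.12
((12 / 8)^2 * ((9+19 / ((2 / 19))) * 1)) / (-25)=-3411 / 200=-17.06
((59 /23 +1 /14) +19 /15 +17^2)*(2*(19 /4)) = 2782.58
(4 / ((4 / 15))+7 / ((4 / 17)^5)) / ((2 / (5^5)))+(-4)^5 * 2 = 31103177571 / 2048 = 15187098.42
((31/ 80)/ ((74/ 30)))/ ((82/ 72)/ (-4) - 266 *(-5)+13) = 837/ 7153987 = 0.00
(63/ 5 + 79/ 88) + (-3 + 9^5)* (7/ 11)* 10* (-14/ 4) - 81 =-578680501/ 440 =-1315182.96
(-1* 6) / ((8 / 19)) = -57 / 4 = -14.25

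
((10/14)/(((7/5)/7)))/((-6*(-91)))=25/3822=0.01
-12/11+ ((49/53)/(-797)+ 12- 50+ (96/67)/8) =-38.91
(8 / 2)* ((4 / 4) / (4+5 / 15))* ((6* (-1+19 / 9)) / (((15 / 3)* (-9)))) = -0.14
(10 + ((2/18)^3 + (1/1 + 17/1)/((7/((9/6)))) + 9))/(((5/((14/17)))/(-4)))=-15.06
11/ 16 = 0.69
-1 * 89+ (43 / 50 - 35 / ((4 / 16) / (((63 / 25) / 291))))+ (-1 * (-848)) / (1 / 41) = 168191441 / 4850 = 34678.65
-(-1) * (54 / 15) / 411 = 6 / 685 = 0.01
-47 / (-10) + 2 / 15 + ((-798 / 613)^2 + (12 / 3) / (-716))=2632289761 / 403575906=6.52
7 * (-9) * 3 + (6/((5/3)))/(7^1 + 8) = -4719/25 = -188.76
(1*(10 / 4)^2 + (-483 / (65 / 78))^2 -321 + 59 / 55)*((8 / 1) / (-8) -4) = -1678112.41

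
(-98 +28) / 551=-70 / 551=-0.13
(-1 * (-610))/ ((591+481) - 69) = 610/ 1003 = 0.61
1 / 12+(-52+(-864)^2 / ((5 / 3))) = 447845.68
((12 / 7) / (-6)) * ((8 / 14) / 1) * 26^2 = -5408 / 49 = -110.37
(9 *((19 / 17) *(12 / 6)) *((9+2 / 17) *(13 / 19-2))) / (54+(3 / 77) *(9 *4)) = -298375 / 68493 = -4.36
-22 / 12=-11 / 6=-1.83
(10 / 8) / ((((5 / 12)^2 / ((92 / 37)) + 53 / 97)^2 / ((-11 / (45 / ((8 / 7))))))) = -4036679589888 / 4389395592127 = -0.92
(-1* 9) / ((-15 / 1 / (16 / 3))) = 16 / 5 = 3.20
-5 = -5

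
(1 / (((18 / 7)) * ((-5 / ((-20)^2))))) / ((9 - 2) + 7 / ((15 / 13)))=-50 / 21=-2.38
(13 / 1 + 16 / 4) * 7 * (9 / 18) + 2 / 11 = 1313 / 22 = 59.68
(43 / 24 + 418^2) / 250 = 4193419 / 6000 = 698.90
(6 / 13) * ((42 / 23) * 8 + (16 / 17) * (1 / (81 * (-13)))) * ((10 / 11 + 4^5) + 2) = 135876601856 / 19625463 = 6923.49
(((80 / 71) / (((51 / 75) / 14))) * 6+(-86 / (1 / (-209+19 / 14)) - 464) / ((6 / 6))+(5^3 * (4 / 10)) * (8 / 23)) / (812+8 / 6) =10231237899 / 474157880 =21.58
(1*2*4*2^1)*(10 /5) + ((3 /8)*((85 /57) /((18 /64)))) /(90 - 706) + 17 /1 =1290281 /26334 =49.00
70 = 70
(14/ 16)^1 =7/ 8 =0.88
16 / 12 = 4 / 3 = 1.33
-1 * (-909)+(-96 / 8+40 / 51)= 45787 / 51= 897.78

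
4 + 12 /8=11 /2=5.50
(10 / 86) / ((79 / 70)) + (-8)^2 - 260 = -665462 / 3397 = -195.90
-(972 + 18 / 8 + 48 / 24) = -3905 / 4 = -976.25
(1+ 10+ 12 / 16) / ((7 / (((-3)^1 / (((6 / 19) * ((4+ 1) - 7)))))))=893 / 112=7.97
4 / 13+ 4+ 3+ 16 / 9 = 1063 / 117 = 9.09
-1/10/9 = -0.01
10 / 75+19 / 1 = 287 / 15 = 19.13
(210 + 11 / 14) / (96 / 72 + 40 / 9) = 36.48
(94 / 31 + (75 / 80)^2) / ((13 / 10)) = 155195 / 51584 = 3.01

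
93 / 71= 1.31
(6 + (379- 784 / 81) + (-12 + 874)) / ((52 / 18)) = 100223 / 234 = 428.30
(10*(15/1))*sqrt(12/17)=300*sqrt(51)/17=126.03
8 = 8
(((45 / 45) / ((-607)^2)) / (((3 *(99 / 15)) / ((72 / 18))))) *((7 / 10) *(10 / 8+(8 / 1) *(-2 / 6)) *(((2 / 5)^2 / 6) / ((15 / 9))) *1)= -119 / 13678669125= -0.00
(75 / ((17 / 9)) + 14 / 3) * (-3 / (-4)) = 2263 / 68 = 33.28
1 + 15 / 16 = 31 / 16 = 1.94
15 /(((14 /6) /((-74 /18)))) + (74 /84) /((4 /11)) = -4033 /168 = -24.01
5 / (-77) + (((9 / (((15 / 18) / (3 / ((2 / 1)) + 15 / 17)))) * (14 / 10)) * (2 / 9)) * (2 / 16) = 122477 / 130900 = 0.94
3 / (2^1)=3 / 2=1.50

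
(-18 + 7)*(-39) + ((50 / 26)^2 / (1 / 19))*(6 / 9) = 241253 / 507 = 475.84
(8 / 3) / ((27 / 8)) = 64 / 81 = 0.79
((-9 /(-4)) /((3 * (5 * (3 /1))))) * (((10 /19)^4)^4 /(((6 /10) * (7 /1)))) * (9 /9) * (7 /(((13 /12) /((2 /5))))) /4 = 1000000000000000 /3749738376379075179853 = 0.00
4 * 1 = 4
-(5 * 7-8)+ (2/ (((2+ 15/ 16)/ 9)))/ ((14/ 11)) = -7299/ 329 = -22.19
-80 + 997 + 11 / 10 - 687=2311 / 10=231.10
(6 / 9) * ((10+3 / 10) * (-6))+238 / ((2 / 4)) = 2174 / 5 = 434.80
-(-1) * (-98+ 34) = -64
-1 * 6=-6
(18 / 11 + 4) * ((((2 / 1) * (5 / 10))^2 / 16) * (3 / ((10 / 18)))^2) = 22599 / 2200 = 10.27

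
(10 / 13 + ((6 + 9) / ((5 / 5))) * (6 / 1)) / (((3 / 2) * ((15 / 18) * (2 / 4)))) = 1888 / 13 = 145.23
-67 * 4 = -268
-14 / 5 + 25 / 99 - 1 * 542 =-544.55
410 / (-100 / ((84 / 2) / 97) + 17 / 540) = -1549800 / 872881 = -1.78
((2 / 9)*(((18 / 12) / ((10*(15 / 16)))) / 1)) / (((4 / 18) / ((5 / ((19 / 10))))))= 8 / 19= 0.42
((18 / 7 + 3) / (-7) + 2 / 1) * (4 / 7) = 236 / 343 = 0.69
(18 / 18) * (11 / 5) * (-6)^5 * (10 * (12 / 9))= -228096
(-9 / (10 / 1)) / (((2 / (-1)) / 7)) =63 / 20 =3.15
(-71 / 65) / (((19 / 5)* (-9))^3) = 1775 / 65002743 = 0.00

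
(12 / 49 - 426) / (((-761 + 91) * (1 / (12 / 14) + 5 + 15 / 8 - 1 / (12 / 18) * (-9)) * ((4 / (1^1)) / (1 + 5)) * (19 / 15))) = 59292 / 1697311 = 0.03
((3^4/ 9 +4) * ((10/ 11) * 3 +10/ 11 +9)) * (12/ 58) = 10842/ 319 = 33.99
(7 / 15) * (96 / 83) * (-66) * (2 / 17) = -29568 / 7055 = -4.19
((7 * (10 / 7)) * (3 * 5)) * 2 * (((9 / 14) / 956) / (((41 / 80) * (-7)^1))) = -27000 / 480151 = -0.06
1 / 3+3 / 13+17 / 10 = 883 / 390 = 2.26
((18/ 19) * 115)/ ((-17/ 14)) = -28980/ 323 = -89.72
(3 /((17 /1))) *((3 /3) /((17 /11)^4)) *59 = 2591457 /1419857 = 1.83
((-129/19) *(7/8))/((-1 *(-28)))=-129/608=-0.21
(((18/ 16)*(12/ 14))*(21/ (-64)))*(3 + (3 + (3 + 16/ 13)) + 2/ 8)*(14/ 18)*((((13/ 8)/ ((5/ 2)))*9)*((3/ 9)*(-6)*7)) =432621/ 2048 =211.24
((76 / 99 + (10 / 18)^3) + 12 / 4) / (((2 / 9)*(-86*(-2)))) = 7897 / 76626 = 0.10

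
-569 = -569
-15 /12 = -5 /4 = -1.25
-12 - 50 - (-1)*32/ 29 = -1766/ 29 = -60.90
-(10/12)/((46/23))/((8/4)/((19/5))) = -19/24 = -0.79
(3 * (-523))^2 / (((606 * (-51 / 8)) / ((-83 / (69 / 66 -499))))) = -1997855816 / 18809735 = -106.21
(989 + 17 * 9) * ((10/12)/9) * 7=19985/27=740.19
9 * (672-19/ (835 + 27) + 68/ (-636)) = 276255903/ 45686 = 6046.84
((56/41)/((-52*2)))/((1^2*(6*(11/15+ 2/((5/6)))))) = -35/50102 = -0.00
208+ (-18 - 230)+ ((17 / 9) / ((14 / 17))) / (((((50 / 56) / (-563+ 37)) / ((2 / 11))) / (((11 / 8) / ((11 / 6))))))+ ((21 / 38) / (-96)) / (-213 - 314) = -118562885873 / 528686400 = -224.26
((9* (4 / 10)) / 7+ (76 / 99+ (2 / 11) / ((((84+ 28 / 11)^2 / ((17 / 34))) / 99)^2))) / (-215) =-1042463825719237 / 174832210267545600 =-0.01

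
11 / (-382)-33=-33.03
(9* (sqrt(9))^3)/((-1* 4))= -243/4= -60.75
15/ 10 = 3/ 2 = 1.50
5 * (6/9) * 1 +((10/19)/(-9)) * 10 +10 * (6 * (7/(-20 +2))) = -3520/171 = -20.58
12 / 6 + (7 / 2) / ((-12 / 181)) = -1219 / 24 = -50.79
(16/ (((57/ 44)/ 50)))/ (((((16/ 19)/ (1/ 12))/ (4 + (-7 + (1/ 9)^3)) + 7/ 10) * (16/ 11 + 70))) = -2116048000/ 653721309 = -3.24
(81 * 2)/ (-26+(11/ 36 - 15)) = -5832/ 1465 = -3.98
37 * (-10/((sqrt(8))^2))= -185/4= -46.25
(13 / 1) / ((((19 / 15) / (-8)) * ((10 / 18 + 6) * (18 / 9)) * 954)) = -390 / 59413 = -0.01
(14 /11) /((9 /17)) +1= 337 /99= 3.40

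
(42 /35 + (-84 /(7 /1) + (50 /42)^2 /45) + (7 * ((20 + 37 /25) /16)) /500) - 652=-526090720529 /793800000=-662.75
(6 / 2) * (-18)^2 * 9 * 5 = 43740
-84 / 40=-21 / 10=-2.10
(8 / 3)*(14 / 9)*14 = 58.07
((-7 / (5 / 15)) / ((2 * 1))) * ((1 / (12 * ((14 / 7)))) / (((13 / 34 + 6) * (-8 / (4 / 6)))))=17 / 2976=0.01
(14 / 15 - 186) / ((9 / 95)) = -52744 / 27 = -1953.48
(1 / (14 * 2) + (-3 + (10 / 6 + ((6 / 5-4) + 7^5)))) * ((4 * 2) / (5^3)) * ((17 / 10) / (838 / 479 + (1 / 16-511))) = -919470949072 / 256096115625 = -3.59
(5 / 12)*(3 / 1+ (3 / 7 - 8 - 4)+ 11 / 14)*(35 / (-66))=2725 / 1584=1.72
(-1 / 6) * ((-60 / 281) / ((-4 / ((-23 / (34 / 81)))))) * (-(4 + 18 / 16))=-381915 / 152864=-2.50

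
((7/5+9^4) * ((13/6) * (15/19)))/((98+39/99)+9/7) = 24633609/218747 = 112.61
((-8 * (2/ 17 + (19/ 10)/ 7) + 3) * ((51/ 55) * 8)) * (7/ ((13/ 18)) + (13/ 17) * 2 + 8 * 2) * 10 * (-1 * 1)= 227.39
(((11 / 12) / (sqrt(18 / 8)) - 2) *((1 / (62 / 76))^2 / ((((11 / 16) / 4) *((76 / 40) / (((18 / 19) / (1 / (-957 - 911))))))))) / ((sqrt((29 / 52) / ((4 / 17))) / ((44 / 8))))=239104000 *sqrt(6409) / 473773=40402.82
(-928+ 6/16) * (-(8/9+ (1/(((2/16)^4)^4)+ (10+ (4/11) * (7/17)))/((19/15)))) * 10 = 131831018439445406176135/63954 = 2061341252141311038.81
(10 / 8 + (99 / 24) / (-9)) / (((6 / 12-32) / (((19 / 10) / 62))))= -361 / 468720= -0.00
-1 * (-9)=9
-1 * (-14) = 14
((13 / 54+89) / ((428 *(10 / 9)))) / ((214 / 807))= 1296311 / 1831840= 0.71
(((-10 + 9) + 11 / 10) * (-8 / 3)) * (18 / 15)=-8 / 25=-0.32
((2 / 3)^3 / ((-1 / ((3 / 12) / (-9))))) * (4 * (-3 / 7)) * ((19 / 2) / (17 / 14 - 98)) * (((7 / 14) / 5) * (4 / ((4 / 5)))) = 76 / 109755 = 0.00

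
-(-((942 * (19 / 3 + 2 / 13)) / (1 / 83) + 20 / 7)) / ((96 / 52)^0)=46156062 / 91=507209.47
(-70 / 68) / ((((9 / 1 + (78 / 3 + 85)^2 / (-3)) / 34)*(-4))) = -35 / 16392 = -0.00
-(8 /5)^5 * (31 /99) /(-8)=126976 /309375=0.41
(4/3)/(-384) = -0.00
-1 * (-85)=85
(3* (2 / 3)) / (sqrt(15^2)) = 2 / 15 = 0.13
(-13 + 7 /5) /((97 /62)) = -3596 /485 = -7.41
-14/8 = -7/4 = -1.75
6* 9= 54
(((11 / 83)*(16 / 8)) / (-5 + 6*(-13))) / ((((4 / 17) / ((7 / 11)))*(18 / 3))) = -119 / 82668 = -0.00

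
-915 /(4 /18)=-4117.50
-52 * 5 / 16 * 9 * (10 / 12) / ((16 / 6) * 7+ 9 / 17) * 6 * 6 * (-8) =1790100 / 979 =1828.50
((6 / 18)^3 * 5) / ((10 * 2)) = 1 / 108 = 0.01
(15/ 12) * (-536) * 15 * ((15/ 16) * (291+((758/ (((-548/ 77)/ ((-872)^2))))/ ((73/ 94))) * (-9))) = -707506985502280125/ 80008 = -8842953023476.15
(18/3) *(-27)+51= -111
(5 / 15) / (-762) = -1 / 2286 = -0.00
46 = 46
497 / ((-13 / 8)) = -3976 / 13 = -305.85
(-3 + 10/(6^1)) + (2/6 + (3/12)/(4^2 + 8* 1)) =-95/96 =-0.99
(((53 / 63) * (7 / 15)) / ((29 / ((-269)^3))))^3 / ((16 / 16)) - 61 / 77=-84545180173785770406270090716 / 4620468612375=-18297966562817553.65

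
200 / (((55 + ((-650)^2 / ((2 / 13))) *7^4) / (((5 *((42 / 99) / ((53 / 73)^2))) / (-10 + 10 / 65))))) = -12123475 / 977952801975336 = -0.00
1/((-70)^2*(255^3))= 1/81248737500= 0.00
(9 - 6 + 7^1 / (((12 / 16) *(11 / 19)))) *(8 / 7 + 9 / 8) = 80137 / 1848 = 43.36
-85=-85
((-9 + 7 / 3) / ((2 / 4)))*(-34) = 1360 / 3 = 453.33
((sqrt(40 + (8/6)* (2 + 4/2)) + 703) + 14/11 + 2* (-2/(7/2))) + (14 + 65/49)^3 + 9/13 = 2* sqrt(102)/3 + 72410727875/16823807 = 4310.80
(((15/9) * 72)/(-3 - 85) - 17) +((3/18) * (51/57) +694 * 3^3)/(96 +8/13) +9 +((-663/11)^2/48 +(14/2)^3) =653233424/1082829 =603.27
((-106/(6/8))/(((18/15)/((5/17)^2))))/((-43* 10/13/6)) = 68900/37281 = 1.85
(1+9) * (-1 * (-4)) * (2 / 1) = 80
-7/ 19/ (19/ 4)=-28/ 361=-0.08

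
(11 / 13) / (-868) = -11 / 11284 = -0.00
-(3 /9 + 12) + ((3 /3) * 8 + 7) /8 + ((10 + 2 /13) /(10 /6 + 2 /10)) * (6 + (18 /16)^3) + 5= 697363 /19968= 34.92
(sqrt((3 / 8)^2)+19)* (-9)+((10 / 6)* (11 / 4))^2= -22085 / 144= -153.37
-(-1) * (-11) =-11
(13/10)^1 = 13/10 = 1.30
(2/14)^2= 1/49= 0.02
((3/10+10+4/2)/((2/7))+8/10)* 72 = 15786/5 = 3157.20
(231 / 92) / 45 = 77 / 1380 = 0.06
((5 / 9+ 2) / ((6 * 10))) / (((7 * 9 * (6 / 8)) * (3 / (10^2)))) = 460 / 15309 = 0.03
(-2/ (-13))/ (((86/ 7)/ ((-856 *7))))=-41944/ 559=-75.03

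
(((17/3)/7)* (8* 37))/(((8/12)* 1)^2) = 3774/7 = 539.14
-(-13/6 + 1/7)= 85/42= 2.02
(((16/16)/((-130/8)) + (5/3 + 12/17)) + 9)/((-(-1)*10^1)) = 18748/16575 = 1.13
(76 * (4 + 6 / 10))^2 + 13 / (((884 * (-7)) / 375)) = 1454410529 / 11900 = 122219.37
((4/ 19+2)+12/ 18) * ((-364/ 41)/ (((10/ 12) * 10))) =-1456/ 475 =-3.07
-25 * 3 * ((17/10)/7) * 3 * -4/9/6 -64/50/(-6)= 2237/525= 4.26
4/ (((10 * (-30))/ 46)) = -46/ 75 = -0.61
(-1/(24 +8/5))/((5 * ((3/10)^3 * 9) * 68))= -0.00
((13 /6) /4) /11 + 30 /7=8011 /1848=4.33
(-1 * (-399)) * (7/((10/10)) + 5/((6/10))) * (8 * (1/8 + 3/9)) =67298/3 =22432.67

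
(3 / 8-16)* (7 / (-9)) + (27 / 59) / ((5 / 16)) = 289229 / 21240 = 13.62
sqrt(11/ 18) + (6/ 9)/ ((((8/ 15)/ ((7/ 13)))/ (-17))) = -595/ 52 + sqrt(22)/ 6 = -10.66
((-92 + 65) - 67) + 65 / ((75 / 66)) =-36.80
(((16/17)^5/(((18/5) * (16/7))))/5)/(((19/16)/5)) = 18350080/242795547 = 0.08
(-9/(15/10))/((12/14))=-7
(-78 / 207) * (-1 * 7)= 182 / 69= 2.64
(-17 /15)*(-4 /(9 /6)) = 136 /45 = 3.02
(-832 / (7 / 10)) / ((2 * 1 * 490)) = -416 / 343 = -1.21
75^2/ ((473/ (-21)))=-118125/ 473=-249.74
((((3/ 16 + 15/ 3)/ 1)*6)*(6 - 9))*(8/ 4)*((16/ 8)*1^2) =-747/ 2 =-373.50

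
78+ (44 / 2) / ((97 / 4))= 7654 / 97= 78.91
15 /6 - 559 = -1113 /2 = -556.50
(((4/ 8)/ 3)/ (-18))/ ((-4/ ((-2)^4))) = 1/ 27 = 0.04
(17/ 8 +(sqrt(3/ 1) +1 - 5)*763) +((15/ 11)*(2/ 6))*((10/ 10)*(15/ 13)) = -3488457/ 1144 +763*sqrt(3) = -1727.80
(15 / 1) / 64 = 15 / 64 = 0.23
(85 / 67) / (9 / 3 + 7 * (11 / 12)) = 1020 / 7571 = 0.13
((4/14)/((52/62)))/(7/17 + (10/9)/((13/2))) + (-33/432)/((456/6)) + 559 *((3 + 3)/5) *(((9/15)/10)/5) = 25214850103/2920680000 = 8.63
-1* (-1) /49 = 1 /49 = 0.02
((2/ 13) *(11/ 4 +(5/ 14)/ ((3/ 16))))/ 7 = 391/ 3822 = 0.10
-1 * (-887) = 887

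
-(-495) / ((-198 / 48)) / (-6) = 20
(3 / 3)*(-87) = -87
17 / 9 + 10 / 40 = 77 / 36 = 2.14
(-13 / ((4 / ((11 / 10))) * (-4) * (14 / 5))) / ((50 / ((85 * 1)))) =2431 / 4480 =0.54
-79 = -79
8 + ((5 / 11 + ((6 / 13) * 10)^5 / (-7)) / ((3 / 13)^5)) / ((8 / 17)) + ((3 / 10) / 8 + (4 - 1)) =-1451886284837 / 1496880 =-969941.67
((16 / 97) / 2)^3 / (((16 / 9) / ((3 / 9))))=96 / 912673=0.00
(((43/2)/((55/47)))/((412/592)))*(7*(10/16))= 523439/4532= 115.50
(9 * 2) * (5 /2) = 45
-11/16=-0.69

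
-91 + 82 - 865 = -874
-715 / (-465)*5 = 715 / 93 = 7.69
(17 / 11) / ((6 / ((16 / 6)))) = 68 / 99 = 0.69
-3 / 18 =-1 / 6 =-0.17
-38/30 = -19/15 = -1.27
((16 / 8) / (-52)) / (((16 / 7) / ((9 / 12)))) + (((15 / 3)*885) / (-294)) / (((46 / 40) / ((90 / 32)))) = -69053667 / 1875328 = -36.82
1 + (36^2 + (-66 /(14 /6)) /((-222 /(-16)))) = 335395 /259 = 1294.96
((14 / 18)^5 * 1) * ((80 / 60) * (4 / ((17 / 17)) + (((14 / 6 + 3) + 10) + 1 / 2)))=4000066 / 531441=7.53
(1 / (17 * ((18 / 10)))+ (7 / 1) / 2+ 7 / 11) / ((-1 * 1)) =-14033 / 3366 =-4.17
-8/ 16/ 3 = -1/ 6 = -0.17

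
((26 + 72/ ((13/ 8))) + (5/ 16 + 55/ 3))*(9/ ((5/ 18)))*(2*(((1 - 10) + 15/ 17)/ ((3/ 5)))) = -34469847/ 442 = -77986.08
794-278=516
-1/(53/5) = -5/53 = -0.09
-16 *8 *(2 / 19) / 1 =-256 / 19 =-13.47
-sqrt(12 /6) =-sqrt(2) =-1.41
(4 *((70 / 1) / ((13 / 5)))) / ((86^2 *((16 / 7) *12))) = 0.00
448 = 448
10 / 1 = 10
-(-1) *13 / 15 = 13 / 15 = 0.87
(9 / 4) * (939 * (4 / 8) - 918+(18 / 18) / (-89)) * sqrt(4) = -718515 / 356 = -2018.30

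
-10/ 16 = -5/ 8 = -0.62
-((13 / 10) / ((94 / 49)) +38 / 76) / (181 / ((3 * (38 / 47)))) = -0.02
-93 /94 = -0.99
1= 1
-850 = -850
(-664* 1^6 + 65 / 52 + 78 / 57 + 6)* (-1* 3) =149427 / 76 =1966.14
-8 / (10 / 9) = -36 / 5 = -7.20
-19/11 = -1.73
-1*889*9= -8001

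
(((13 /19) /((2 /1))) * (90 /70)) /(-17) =-117 /4522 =-0.03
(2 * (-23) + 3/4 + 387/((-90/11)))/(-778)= 1851/15560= 0.12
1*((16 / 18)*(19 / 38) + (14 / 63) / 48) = 97 / 216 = 0.45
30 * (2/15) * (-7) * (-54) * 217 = 328104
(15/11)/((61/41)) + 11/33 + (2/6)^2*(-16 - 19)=-15937/6039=-2.64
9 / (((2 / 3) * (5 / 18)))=243 / 5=48.60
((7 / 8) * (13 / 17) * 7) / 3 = 637 / 408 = 1.56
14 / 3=4.67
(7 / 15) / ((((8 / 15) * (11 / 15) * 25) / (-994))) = -10437 / 220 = -47.44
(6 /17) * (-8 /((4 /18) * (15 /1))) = -72 /85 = -0.85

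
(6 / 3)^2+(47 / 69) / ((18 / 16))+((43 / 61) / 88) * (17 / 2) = 31158911 / 6667056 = 4.67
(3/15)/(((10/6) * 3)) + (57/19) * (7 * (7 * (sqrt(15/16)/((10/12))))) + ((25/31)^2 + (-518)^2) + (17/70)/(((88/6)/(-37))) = 441 * sqrt(15)/10 + 3971035355541/14799400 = 268494.88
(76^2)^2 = 33362176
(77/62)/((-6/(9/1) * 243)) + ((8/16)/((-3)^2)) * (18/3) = 3271/10044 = 0.33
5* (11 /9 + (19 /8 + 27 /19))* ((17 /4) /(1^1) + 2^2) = 377575 /1824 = 207.00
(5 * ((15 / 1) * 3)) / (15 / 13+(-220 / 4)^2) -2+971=7624677 / 7868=969.07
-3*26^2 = -2028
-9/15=-0.60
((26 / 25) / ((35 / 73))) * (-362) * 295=-231642.77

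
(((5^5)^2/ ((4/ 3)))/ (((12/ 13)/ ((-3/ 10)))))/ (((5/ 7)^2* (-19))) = 149296875/ 608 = 245554.07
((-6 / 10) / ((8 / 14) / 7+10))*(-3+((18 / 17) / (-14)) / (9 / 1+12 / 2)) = 18774 / 104975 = 0.18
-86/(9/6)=-172/3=-57.33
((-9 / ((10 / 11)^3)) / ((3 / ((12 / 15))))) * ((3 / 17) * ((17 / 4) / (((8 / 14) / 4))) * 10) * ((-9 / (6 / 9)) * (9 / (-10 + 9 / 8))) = -20376279 / 8875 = -2295.92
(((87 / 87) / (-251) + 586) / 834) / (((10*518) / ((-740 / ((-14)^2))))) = -0.00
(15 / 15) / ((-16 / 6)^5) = -243 / 32768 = -0.01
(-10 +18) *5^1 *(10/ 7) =400/ 7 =57.14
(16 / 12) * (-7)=-9.33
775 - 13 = 762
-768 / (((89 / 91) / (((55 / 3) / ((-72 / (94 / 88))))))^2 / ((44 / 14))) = -718642925 / 3849606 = -186.68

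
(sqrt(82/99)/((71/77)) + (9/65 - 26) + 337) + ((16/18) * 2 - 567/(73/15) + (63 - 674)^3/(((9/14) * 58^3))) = -1621.15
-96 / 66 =-16 / 11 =-1.45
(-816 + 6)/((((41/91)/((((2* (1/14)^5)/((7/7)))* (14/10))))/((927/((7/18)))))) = -8785179/393764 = -22.31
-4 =-4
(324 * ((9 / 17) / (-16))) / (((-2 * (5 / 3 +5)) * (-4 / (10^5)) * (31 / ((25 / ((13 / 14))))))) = -239203125 / 13702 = -17457.53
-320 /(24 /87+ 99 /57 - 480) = 176320 /263371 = 0.67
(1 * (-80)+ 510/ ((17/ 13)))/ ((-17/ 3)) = -930/ 17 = -54.71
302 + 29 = 331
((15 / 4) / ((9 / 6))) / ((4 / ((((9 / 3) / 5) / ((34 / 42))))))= 63 / 136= 0.46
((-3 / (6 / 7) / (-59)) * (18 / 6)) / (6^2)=7 / 1416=0.00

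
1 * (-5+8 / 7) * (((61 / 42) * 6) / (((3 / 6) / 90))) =-296460 / 49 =-6050.20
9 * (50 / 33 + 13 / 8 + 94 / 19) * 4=121701 / 418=291.15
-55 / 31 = -1.77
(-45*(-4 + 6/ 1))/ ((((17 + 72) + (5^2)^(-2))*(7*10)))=-1875/ 129794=-0.01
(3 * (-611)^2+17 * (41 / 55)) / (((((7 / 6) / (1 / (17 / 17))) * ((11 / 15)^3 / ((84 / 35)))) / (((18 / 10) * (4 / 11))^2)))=155193147410688 / 62004635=2502928.17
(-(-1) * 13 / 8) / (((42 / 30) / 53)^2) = 2328.89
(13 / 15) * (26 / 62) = 169 / 465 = 0.36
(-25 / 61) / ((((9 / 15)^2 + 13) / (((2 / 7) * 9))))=-0.08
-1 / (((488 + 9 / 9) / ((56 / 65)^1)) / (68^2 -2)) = -258832 / 31785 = -8.14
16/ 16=1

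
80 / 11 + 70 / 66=25 / 3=8.33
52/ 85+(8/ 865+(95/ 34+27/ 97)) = 10536653/ 2852770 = 3.69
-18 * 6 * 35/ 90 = -42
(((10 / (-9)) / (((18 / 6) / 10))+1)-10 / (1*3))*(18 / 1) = -326 / 3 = -108.67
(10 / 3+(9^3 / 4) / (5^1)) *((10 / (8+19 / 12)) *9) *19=816354 / 115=7098.73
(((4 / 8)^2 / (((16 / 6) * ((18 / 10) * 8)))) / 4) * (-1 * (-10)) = 25 / 1536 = 0.02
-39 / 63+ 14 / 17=73 / 357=0.20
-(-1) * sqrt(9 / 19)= 3 * sqrt(19) / 19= 0.69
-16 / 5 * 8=-128 / 5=-25.60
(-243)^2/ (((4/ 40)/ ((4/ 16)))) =295245/ 2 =147622.50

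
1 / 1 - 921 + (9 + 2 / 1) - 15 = -924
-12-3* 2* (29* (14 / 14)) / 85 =-1194 / 85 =-14.05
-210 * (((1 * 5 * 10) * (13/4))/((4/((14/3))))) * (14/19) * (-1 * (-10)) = -5573750/19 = -293355.26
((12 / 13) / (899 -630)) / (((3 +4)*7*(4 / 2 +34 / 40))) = 80 / 3255707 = 0.00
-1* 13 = -13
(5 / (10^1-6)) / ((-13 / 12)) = -15 / 13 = -1.15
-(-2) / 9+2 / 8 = 17 / 36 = 0.47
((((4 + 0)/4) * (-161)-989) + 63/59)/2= -574.47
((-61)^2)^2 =13845841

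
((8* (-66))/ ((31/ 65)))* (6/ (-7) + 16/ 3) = -1075360/ 217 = -4955.58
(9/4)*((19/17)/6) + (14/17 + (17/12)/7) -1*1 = 1271/2856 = 0.45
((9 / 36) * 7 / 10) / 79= 7 / 3160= 0.00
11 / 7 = 1.57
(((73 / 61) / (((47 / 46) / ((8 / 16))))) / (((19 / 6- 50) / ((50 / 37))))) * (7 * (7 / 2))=-12340650 / 29808199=-0.41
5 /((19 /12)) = 60 /19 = 3.16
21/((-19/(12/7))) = -36/19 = -1.89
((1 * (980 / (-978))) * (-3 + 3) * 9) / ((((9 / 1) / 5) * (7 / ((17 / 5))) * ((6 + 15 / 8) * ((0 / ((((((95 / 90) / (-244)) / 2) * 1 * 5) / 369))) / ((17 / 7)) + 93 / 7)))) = 0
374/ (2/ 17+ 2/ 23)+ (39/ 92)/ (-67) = 112672907/ 61640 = 1827.92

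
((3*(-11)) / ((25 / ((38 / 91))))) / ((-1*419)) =0.00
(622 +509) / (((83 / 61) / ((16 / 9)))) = 367952 / 249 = 1477.72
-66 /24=-11 /4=-2.75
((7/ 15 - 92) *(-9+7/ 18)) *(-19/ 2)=-808697/ 108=-7487.94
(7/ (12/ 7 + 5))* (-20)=-980/ 47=-20.85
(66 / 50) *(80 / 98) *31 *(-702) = -5745168 / 245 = -23449.67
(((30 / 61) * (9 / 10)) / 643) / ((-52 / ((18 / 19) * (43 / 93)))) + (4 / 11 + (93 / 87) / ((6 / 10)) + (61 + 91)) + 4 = 158.15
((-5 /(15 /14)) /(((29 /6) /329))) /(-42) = 658 /87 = 7.56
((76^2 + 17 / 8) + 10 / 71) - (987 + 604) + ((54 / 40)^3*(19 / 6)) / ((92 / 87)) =438389546643 / 104512000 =4194.63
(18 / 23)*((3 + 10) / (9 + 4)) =18 / 23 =0.78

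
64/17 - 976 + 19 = -16205/17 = -953.24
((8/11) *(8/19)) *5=320/209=1.53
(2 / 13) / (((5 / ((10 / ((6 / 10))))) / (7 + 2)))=60 / 13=4.62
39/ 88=0.44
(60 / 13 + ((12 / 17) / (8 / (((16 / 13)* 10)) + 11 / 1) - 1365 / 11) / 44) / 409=44773815 / 10193348308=0.00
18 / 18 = 1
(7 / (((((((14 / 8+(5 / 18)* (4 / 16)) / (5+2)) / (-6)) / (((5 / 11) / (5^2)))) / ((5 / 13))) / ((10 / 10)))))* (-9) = 190512 / 18733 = 10.17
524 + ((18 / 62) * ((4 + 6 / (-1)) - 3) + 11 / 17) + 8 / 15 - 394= 129.73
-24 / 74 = -12 / 37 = -0.32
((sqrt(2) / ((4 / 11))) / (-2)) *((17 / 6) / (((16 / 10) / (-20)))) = 4675 *sqrt(2) / 96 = 68.87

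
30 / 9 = 3.33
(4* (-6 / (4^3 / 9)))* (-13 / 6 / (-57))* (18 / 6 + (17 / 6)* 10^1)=-611 / 152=-4.02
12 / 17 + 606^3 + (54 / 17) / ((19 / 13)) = 71882041098 / 323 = 222545018.88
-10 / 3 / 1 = -3.33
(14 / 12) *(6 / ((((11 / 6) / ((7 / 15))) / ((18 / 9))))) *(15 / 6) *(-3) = -294 / 11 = -26.73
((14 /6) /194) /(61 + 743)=7 /467928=0.00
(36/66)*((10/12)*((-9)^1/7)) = -45/77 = -0.58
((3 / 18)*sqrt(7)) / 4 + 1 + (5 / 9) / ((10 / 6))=sqrt(7) / 24 + 4 / 3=1.44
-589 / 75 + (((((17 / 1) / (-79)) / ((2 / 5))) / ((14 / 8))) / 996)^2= -14890284064043 / 1896046380900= -7.85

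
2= 2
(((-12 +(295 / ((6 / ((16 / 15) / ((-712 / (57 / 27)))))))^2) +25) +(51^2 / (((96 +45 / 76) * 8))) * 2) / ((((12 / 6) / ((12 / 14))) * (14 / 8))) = 10049516311724 / 2077106886981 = 4.84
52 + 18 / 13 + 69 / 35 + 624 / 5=81971 / 455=180.16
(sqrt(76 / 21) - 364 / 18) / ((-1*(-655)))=-182 / 5895 + 2*sqrt(399) / 13755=-0.03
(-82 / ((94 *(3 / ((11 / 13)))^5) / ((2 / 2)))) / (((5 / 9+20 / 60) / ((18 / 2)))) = -6603091 / 418818504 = -0.02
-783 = -783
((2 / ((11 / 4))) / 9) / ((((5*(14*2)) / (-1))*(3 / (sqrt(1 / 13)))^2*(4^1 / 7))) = -1 / 115830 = -0.00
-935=-935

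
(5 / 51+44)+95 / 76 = 9251 / 204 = 45.35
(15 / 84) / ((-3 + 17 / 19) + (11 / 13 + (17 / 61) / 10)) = -376675 / 2597154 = -0.15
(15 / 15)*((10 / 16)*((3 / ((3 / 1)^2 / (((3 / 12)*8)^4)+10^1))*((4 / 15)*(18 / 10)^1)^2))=864 / 21125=0.04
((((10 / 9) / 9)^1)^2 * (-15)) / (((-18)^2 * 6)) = -125 / 1062882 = -0.00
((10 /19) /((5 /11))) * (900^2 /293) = 17820000 /5567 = 3201.01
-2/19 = -0.11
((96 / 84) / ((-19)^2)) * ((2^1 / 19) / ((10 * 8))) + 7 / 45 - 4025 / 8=-1738733165 / 3456936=-502.97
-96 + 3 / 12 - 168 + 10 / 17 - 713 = -66379 / 68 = -976.16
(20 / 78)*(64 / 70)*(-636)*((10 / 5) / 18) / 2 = -8.28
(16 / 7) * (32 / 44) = 128 / 77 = 1.66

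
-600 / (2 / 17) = -5100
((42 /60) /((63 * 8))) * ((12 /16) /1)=1 /960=0.00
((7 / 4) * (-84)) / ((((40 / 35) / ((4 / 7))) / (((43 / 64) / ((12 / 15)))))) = -31605 / 512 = -61.73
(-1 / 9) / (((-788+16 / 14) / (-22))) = -77 / 24786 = -0.00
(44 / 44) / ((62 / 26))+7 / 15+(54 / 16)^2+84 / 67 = 26978491 / 1993920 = 13.53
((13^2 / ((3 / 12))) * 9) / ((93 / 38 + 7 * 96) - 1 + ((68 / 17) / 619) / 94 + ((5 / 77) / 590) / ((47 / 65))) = 9.03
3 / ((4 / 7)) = 5.25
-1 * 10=-10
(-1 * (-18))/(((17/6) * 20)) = 27/85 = 0.32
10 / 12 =5 / 6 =0.83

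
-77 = -77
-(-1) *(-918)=-918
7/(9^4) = 7/6561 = 0.00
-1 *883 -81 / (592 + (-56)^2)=-883.02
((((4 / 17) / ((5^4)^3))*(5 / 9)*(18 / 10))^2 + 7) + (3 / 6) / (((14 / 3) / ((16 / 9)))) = 2601087093353271484711 / 361740589141845703125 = 7.19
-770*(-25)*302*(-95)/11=-50207500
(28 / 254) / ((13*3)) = 14 / 4953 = 0.00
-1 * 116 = -116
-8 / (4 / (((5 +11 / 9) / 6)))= -56 / 27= -2.07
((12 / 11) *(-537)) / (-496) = 1611 / 1364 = 1.18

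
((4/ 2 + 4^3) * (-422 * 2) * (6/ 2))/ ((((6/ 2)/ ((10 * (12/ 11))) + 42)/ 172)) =-1149730560/ 1691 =-679911.63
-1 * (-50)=50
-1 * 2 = -2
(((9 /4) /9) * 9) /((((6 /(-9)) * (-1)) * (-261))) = -3 /232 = -0.01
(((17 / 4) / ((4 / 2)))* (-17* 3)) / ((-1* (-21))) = -289 / 56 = -5.16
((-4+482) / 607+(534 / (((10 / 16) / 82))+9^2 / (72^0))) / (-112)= -212882753 / 339920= -626.27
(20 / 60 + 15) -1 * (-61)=229 / 3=76.33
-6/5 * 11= -66/5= -13.20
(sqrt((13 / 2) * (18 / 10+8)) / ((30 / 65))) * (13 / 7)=169 * sqrt(130) / 60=32.11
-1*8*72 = -576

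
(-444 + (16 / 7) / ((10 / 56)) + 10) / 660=-351 / 550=-0.64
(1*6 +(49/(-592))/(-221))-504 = -65154287/130832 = -498.00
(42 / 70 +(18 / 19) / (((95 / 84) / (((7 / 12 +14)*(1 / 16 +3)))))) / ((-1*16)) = -548889 / 231040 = -2.38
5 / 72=0.07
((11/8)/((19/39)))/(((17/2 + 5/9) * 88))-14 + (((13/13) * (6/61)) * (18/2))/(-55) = -4659088891/332493920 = -14.01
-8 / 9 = -0.89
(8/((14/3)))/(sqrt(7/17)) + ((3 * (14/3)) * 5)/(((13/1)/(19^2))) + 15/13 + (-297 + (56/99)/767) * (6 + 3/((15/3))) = -34964/2301 + 12 * sqrt(119)/49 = -12.52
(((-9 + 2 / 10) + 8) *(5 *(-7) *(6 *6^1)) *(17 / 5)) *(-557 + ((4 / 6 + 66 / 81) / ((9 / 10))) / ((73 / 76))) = -1903077.08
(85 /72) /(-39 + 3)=-85 /2592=-0.03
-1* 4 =-4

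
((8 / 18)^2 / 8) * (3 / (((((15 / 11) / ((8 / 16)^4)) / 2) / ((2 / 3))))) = 11 / 2430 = 0.00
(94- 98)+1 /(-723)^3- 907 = -344297024038 /377933067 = -911.00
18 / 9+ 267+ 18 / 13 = 3515 / 13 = 270.38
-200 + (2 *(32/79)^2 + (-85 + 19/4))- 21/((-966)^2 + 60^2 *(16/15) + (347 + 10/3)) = -279.92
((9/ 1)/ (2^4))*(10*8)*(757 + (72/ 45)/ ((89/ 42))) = 3034809/ 89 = 34098.98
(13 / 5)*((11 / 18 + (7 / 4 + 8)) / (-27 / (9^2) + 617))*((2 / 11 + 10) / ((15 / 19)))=1289834 / 2289375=0.56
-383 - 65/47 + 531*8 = 181590/47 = 3863.62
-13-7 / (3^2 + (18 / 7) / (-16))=-6827 / 495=-13.79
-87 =-87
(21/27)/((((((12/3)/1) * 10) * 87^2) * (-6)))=-7/16349040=-0.00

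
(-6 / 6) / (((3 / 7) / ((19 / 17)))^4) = -312900721 / 6765201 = -46.25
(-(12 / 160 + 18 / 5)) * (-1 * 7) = 25.72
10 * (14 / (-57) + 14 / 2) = 3850 / 57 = 67.54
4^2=16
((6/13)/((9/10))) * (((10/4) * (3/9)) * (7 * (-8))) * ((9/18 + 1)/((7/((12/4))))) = -200/13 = -15.38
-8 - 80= -88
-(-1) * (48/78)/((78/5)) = 20/507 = 0.04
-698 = -698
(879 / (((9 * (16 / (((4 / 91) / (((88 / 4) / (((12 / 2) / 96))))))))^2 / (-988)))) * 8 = -5567 / 1065512448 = -0.00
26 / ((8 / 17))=221 / 4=55.25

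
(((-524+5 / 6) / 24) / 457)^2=9853321 / 4330692864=0.00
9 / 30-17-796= -8127 / 10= -812.70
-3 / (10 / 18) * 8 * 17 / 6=-122.40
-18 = -18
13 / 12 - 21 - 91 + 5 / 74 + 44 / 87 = -1420781 / 12876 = -110.34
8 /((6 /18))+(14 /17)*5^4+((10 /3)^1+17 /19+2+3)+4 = 534824 /969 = 551.93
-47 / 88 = -0.53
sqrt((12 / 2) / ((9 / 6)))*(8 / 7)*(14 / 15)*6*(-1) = -64 / 5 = -12.80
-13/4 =-3.25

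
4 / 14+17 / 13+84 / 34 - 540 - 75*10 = -1989343 / 1547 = -1285.94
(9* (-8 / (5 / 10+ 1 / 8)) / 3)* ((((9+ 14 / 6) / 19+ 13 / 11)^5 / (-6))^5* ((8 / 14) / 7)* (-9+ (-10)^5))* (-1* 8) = 397122650998931383523857993576470986721609575526031709574045803070068359375000000 / 692107474760842210035688648795748484030718106080209622501951449770580867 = 573787548.15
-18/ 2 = -9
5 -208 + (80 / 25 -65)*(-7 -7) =3311 / 5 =662.20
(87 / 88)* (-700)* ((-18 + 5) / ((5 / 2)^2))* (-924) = -1330056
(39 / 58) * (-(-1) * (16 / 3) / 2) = 52 / 29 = 1.79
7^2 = 49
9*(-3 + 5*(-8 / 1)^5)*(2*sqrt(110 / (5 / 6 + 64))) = -5898348*sqrt(64185) / 389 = -3841471.04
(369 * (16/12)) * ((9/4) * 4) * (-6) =-26568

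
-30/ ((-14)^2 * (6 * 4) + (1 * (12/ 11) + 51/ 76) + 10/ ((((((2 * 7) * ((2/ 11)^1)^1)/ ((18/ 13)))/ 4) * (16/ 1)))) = -380380/ 59683167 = -0.01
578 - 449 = 129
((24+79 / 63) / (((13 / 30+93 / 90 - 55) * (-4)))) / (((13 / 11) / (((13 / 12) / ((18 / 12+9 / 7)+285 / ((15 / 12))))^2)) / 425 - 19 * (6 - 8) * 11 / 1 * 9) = 307659625 / 10143168036696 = 0.00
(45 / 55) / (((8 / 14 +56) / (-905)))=-6335 / 484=-13.09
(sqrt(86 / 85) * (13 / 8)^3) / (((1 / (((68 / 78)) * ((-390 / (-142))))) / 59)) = 129623 * sqrt(7310) / 18176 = 609.74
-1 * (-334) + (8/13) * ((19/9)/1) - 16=37358/117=319.30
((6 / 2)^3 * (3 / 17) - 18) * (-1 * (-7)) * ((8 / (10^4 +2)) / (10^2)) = -21 / 28339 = -0.00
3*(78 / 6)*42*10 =16380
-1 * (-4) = 4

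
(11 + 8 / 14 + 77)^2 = 384400 / 49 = 7844.90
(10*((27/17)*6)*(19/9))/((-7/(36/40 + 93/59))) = -71.17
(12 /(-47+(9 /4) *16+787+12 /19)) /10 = 57 /36890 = 0.00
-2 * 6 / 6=-2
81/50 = 1.62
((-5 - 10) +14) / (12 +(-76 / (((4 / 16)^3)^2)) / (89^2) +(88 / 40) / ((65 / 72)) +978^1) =-0.00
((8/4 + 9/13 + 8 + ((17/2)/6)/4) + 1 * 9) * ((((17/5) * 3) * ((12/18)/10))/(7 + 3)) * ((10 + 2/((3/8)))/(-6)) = -4891019/1404000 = -3.48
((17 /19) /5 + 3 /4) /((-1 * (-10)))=0.09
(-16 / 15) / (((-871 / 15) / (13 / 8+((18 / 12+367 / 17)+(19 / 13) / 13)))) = 0.46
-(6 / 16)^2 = -9 / 64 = -0.14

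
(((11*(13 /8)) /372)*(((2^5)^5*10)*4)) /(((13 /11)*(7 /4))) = 20300431360 /651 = 31183458.31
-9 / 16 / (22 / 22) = -9 / 16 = -0.56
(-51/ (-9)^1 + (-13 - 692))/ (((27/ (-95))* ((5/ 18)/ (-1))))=-8858.22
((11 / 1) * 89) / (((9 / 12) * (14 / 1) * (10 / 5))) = 979 / 21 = 46.62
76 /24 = 19 /6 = 3.17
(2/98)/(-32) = -0.00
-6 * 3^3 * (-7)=1134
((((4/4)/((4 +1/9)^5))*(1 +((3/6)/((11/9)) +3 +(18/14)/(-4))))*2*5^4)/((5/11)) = 9292836375/970815398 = 9.57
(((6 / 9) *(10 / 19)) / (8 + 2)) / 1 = 2 / 57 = 0.04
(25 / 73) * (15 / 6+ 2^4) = 925 / 146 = 6.34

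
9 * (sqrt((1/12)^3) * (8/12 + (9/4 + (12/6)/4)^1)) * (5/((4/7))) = 1435 * sqrt(3)/384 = 6.47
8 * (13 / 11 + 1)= 192 / 11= 17.45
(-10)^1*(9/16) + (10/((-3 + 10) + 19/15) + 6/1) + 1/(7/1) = 2999/1736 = 1.73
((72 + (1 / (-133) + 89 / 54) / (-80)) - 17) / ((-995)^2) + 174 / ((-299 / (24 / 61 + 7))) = -44637692274054937 / 10374867826596000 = -4.30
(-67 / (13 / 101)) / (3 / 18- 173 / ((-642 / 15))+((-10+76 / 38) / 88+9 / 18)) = -47788554 / 423943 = -112.72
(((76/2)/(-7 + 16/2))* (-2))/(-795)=76/795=0.10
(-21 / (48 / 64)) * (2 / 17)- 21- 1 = -430 / 17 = -25.29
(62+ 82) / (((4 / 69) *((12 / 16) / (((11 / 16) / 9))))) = 253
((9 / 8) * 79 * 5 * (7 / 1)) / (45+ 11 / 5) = 124425 / 1888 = 65.90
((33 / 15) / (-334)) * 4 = -22 / 835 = -0.03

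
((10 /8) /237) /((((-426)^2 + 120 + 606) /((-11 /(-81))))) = 55 /13990927176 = 0.00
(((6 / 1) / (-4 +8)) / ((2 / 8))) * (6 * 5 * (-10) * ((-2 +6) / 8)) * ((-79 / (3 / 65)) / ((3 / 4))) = 2054000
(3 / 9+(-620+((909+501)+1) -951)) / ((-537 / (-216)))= -11496 / 179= -64.22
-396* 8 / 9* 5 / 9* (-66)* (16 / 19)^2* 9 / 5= 5947392 / 361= 16474.77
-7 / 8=-0.88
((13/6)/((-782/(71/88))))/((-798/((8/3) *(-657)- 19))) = -923/186048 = -0.00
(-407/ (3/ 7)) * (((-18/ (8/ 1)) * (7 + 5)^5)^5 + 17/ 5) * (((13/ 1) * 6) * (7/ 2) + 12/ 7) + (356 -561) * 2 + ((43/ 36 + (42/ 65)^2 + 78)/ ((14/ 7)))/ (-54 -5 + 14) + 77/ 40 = 98228589595108327868135023117122039921073/ 6844500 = 14351463159486935184182190000000000.00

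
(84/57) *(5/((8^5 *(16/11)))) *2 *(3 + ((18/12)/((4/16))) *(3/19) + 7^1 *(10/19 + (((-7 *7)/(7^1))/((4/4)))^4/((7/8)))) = 140562345/23658496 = 5.94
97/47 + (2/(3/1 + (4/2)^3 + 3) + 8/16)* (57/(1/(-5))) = -119197/658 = -181.15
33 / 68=0.49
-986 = -986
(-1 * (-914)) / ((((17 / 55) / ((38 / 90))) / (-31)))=-38704.61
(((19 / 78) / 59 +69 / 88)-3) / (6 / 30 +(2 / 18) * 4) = -6717885 / 1957384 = -3.43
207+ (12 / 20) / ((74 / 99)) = 76887 / 370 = 207.80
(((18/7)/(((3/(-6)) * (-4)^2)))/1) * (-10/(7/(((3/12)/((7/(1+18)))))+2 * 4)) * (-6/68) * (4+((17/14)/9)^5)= -12068163249295/194838670785024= -0.06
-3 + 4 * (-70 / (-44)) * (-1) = -103 / 11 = -9.36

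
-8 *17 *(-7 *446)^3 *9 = 37246040741952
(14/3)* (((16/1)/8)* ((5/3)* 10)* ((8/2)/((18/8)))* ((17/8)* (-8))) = -380800/81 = -4701.23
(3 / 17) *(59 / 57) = 59 / 323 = 0.18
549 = 549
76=76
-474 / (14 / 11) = -2607 / 7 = -372.43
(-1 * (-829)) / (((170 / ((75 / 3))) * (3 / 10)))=20725 / 51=406.37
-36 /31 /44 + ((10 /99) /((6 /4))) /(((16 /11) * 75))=-14239 /552420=-0.03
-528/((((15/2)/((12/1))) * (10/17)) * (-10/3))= 53856/125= 430.85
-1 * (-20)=20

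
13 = 13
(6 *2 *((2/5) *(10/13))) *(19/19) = 3.69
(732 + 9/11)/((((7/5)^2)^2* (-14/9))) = -45343125/369754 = -122.63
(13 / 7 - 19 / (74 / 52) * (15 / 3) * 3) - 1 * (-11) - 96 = -73404 / 259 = -283.41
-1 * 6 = -6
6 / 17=0.35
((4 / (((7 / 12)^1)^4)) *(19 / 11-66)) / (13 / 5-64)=41886720 / 1158311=36.16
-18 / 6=-3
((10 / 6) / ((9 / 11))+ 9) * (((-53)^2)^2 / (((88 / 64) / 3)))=18810906704 / 99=190009158.63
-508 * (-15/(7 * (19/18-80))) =-137160/9947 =-13.79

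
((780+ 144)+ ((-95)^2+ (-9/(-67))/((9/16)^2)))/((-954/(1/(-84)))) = 5999503/48322008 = 0.12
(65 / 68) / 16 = 65 / 1088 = 0.06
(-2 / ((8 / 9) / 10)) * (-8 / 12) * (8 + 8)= 240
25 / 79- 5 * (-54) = 21355 / 79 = 270.32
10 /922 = 5 /461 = 0.01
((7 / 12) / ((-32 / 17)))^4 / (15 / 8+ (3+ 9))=200533921 / 301687898112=0.00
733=733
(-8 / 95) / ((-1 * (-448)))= -1 / 5320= -0.00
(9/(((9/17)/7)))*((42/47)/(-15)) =-1666/235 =-7.09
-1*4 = -4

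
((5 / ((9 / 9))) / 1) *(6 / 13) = 30 / 13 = 2.31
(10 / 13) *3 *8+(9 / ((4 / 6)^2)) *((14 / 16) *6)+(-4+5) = 26161 / 208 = 125.77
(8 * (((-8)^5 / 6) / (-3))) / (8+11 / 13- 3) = 425984 / 171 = 2491.13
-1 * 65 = -65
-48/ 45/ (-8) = 2/ 15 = 0.13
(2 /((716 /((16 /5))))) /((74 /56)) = 224 /33115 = 0.01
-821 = -821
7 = 7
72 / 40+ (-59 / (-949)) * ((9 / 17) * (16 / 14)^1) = 1.84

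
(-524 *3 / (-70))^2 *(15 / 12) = 154449 / 245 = 630.40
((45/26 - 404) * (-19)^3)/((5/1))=71738281/130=551832.93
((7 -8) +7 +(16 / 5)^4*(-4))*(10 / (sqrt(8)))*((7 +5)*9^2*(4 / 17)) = -502317936*sqrt(2) / 2125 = -334298.75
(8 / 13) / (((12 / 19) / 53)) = 2014 / 39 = 51.64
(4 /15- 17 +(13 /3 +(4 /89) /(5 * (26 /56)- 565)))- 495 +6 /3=-505.40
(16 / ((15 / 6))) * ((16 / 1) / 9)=512 / 45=11.38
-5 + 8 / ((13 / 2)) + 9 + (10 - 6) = 120 / 13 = 9.23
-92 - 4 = -96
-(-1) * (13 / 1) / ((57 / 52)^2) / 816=2197 / 165699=0.01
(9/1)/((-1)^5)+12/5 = -33/5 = -6.60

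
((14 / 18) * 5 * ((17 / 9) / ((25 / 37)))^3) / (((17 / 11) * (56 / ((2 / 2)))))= 161025887 / 164025000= 0.98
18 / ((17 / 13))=234 / 17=13.76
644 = 644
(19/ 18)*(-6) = -19/ 3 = -6.33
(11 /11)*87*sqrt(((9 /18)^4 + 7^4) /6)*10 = 145*sqrt(230502) /4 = 17403.85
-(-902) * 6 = 5412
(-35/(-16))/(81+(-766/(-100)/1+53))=0.02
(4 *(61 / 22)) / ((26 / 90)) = 5490 / 143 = 38.39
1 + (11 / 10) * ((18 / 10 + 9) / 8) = 497 / 200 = 2.48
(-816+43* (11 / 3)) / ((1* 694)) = -1975 / 2082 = -0.95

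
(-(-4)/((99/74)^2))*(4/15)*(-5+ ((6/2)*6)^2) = 2540864/13365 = 190.11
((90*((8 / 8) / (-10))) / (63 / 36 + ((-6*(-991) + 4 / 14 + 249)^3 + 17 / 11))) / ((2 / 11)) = -747054 / 3588647625771707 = -0.00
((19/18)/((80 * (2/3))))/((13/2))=19/6240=0.00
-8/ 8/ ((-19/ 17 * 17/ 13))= 13/ 19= 0.68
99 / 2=49.50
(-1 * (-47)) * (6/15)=94/5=18.80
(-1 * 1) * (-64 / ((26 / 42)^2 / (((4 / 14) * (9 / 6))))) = 12096 / 169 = 71.57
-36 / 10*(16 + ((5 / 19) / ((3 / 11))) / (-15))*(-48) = 52320 / 19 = 2753.68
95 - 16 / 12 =281 / 3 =93.67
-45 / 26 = -1.73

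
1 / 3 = 0.33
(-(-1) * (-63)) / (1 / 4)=-252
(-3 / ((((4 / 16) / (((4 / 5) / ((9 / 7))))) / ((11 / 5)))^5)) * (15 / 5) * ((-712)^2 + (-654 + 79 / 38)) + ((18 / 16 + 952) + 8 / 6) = -72807645483816425800399 / 3246328125000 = -22427691434.86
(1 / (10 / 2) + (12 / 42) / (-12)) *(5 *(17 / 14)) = 629 / 588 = 1.07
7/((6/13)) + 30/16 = 409/24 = 17.04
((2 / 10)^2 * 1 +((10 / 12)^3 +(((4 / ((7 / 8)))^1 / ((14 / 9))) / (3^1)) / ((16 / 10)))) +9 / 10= 563849 / 264600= 2.13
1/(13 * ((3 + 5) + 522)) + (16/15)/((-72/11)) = -30289/186030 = -0.16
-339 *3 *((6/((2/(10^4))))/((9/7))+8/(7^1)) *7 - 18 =-166118154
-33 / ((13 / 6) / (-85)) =16830 / 13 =1294.62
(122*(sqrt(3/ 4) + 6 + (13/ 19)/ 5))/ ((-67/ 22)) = -1564772/ 6365-1342*sqrt(3)/ 67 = -280.53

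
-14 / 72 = -7 / 36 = -0.19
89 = 89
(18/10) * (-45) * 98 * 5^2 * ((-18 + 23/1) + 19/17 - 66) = 202022100/17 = 11883652.94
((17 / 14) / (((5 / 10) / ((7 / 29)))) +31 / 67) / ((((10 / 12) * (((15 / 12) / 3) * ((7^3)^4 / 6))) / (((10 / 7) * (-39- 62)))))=-177844032 / 941276736104005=-0.00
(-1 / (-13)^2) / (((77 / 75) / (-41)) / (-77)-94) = 3075 / 48849281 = 0.00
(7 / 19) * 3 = 21 / 19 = 1.11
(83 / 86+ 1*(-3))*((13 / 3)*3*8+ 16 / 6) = -28000 / 129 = -217.05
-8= -8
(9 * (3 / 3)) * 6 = 54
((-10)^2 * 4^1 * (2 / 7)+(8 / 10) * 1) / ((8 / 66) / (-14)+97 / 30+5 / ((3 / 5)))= 265848 / 26699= 9.96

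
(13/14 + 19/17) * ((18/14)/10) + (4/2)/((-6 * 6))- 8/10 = -17767/29988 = -0.59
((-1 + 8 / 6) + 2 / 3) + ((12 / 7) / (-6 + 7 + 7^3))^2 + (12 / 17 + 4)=35153341 / 6160868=5.71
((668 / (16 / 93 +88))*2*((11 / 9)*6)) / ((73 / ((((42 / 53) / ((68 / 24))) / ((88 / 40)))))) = 2609208 / 13483465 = 0.19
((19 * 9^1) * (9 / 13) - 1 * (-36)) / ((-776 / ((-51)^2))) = -5220207 / 10088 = -517.47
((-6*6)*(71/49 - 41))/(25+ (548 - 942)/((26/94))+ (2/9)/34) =-34692138/34098071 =-1.02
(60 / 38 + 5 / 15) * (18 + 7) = 2725 / 57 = 47.81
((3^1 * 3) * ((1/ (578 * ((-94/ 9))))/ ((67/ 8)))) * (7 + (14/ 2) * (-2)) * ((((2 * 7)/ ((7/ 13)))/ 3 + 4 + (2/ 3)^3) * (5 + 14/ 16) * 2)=3675/ 19363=0.19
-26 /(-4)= 13 /2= 6.50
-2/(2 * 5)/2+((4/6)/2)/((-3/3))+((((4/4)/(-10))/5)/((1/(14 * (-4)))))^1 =103/150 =0.69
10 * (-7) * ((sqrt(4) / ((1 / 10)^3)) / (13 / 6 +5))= -840000 / 43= -19534.88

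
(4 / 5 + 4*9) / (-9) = -184 / 45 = -4.09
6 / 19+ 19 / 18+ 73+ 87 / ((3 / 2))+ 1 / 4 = 90713 / 684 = 132.62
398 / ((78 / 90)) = 5970 / 13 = 459.23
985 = 985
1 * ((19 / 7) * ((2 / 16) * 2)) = 19 / 28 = 0.68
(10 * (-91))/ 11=-910/ 11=-82.73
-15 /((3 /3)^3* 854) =-15 /854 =-0.02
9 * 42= 378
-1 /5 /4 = -1 /20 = -0.05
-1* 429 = -429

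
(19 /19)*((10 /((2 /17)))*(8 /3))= 680 /3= 226.67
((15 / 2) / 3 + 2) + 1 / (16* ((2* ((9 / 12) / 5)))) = 113 / 24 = 4.71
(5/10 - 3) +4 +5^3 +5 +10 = 283/2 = 141.50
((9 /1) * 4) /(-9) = -4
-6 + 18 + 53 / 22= 317 / 22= 14.41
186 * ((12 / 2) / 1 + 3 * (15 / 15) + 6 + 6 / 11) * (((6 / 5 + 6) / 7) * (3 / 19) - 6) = -6498468 / 385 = -16879.14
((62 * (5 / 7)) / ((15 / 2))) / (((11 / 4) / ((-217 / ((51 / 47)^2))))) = -33965584 / 85833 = -395.72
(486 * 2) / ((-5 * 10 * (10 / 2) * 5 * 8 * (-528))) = 81 / 440000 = 0.00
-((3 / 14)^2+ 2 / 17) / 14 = -545 / 46648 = -0.01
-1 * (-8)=8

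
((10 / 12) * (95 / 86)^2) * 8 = 45125 / 5547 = 8.14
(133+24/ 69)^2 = 9406489/ 529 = 17781.64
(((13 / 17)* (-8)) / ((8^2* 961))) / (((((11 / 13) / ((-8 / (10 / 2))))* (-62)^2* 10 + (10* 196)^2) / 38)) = -3211 / 3246261555700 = -0.00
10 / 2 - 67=-62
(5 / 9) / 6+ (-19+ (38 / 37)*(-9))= -56245 / 1998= -28.15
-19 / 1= -19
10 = 10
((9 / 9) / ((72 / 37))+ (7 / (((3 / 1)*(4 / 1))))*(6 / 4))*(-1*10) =-125 / 9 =-13.89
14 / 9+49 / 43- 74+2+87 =6848 / 387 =17.70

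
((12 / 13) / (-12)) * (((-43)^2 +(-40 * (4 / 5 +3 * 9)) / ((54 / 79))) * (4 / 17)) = -23996 / 5967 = -4.02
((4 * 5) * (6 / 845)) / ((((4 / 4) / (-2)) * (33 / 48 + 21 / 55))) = -42240 / 159029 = -0.27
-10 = -10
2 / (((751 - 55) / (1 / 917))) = 1 / 319116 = 0.00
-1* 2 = -2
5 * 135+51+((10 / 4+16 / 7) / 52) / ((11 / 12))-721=10211 / 2002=5.10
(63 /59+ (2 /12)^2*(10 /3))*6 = 3697 /531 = 6.96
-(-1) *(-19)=-19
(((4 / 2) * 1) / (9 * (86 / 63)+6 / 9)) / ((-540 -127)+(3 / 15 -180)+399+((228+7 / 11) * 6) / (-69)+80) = -26565 / 66696712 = -0.00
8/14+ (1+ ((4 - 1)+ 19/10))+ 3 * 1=663/70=9.47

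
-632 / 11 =-57.45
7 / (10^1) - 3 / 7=19 / 70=0.27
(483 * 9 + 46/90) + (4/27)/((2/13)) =587044/135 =4348.47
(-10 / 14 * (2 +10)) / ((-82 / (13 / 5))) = 78 / 287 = 0.27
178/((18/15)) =445/3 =148.33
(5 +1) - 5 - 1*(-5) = 6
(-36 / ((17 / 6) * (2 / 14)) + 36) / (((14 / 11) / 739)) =-3658050 / 119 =-30739.92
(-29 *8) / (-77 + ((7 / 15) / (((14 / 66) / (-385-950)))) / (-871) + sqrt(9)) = 202072 / 61517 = 3.28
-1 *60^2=-3600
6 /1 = 6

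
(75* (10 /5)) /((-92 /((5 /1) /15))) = -25 /46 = -0.54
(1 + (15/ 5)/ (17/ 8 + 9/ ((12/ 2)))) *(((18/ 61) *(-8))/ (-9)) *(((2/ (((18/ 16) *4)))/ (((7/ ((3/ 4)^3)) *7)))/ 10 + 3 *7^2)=61081599/ 866810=70.47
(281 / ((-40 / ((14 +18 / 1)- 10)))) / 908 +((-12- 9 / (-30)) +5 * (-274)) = -25094763 / 18160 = -1381.87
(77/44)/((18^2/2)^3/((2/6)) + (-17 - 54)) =7/51018052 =0.00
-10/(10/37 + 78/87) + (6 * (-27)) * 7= -715249/626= -1142.57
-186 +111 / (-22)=-4203 / 22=-191.05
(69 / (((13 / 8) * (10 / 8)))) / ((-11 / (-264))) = 52992 / 65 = 815.26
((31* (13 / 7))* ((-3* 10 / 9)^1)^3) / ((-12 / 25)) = 2518750 / 567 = 4442.24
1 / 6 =0.17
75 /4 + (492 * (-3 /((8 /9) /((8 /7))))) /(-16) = 1923 /14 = 137.36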